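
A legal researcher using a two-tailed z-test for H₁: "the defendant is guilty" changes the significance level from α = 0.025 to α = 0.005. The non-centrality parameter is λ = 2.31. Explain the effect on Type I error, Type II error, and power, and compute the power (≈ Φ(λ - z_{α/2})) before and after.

Decreasing α from 0.025 to 0.005:
• Type I error rate decreases (α is the Type I rate by definition).
• Critical value moves from z_{α/2} = 2.241 to 2.807, so power = Φ(λ - z_{α/2}) goes from Φ(2.31 - 2.241) = 0.528 to Φ(2.31 - 2.807) = 0.31.
• Type II error rate β = 1 - power therefore increases (0.472 → 0.69).
Appropriate when false positives are costly — here, convicting an innocent person.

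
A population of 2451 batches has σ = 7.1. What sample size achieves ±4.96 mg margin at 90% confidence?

Without FPC: n₀ = (1.645×7.1/4.96)² = 5.545. With FPC: n = n₀N/(n₀+N-1) = 5.5 → n = 6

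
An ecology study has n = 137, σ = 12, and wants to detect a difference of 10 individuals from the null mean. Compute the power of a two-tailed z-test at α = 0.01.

SE = σ/√n = 12/√137 = 1.025. Non-centrality λ = d/SE = 10/1.025 = 9.754. Power ≈ Φ(λ - z_{α/2}) = Φ(9.754 - 2.576) = Φ(7.178) = 1.0.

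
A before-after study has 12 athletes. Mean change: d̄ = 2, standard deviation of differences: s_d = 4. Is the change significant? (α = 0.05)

t = d̄/(s_d/√n) = 2/(4/√12) = 1.732. df = 11, critical t = ±2.201. Fail to reject H₀.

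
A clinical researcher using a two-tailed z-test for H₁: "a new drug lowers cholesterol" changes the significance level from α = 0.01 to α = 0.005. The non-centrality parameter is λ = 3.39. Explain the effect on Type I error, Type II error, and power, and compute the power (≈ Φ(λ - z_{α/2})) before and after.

Decreasing α from 0.01 to 0.005:
• Type I error rate decreases (α is the Type I rate by definition).
• Critical value moves from z_{α/2} = 2.576 to 2.807, so power = Φ(λ - z_{α/2}) goes from Φ(3.39 - 2.576) = 0.792 to Φ(3.39 - 2.807) = 0.72.
• Type II error rate β = 1 - power therefore increases (0.208 → 0.28).
Appropriate when false positives are costly — here, approving an ineffective drug — patients take a useless medication and may skip effective alternatives.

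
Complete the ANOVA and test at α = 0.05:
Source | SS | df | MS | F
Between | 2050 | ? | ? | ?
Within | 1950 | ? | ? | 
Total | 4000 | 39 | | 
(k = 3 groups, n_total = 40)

df_between = 2, df_within = 37. MS_between = 1025.0, MS_within = 52.7. F = 19.449, F_crit ≈ 3.252. Reject H₀.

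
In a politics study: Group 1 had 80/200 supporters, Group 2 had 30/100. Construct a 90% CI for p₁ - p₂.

p̂₁ = 0.4, p̂₂ = 0.3. Difference = 0.1. CI = (0.006, 0.194)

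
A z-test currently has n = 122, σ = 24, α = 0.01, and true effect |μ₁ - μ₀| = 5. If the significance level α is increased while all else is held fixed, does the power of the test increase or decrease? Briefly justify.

Power increases: a larger α lowers the critical value, so more of the H₁ sampling distribution falls in the rejection region.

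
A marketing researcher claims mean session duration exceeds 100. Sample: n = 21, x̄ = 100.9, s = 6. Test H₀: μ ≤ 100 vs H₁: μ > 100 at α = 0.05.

t = (100.9 - 100)/(6/√21) = 0.687, df = 20. Critical t = 1.725. Fail to reject H₀.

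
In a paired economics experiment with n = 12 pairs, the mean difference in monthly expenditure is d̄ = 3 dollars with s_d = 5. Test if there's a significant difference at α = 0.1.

t = d̄/(s_d/√n) = 3/(5/√12) = 2.078. df = 11, critical t = ±1.796. Reject H₀.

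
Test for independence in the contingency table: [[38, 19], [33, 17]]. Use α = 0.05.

χ² = 0.005. df = 1, critical = 3.841. Fail to reject H₀. No evidence of dependence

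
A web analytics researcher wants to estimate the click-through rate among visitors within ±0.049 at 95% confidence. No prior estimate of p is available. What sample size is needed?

Conservative approach: use p = 0.5 (maximizes p(1-p) = 0.25). n = z²(0.25)/E² = 1.96²×0.25/0.049² = 400.0 → n = 400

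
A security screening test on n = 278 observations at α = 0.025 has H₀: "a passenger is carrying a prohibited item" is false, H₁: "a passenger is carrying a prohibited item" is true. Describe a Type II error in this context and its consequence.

Type II error: failing to reject H₀ when it is false — concluding that a passenger is carrying a prohibited item is not supported when in fact it is. Consequence: letting a prohibited item through — security breach.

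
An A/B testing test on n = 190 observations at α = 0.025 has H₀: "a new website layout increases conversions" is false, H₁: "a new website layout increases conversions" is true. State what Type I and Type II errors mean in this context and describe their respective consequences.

Type I (false positive): concluding that a new website layout increases conversions when it is not — rolling out a layout that doesn't actually help — wasted engineering effort. Type II (false negative): failing to conclude that a new website layout increases conversions when it is — discarding a layout that would have improved conversions — lost revenue. Which is costlier depends on domain priorities and is a judgement call rather than a statistical fact.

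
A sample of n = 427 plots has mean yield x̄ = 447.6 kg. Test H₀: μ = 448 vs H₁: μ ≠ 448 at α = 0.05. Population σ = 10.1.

z = (x̄ - μ₀)/(σ/√n) = (447.6 - 448)/(10.1/√427) = -0.818. Critical value: ±1.96. Since |-0.818| ≤ 1.96, Fail to reject H₀.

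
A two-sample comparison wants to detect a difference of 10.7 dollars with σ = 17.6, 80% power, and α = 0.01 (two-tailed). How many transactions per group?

n per group = 2(z_α/2 + z_β)²σ²/d² = 2×(2.576 + 0.84)²×17.6²/10.7² = 63.1 → n = 64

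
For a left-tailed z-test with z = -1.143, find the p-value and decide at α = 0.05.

p = P(Z < -1.143) = Φ(-1.143) ≈ 0.1265. Since p ≥ 0.05, fail to reject H₀ (not significant) at α = 0.05.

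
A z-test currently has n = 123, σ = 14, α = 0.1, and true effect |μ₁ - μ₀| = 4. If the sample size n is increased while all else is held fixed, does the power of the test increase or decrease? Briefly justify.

Power increases: a larger n shrinks the standard error σ/√n, moving the sampling distribution under H₁ further from the critical value.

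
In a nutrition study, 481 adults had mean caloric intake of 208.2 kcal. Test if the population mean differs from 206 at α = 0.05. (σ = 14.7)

z = (x̄ - μ₀)/(σ/√n) = (208.2 - 206)/(14.7/√481) = 3.282. Critical value: ±1.96. Since |3.282| > 1.96, Reject H₀.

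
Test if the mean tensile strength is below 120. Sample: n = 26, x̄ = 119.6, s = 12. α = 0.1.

t = (119.6 - 120)/(12/√26) = -0.17, df = 25. Critical t = -1.316. Fail to reject H₀.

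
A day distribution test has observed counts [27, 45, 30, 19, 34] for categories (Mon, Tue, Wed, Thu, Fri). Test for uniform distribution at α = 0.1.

Expected = 31 each. χ² = Σ(O-E)²/E = 11.806. df = 4, critical value = 7.779. Reject H₀.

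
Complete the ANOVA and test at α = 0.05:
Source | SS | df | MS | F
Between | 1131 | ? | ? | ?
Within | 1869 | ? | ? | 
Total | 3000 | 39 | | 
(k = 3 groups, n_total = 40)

df_between = 2, df_within = 37. MS_between = 565.5, MS_within = 50.51. F = 11.195, F_crit ≈ 3.252. Reject H₀.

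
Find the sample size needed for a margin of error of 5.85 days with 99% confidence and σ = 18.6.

n = (z*σ/E)² = (2.576×18.6/5.85)² = 67.1 → n = 68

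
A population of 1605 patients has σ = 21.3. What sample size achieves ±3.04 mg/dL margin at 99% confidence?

Without FPC: n₀ = (2.576×21.3/3.04)² = 325.765. With FPC: n = n₀N/(n₀+N-1) = 270.9 → n = 271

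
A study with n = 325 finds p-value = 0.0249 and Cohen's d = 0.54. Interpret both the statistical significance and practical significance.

Statistically significant (p = 0.0249 < 0.05). Cohen's d = 0.54 indicates a medium effect size. Both statistical and practical significance should be considered.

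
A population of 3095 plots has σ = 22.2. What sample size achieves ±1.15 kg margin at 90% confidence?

Without FPC: n₀ = (1.645×22.2/1.15)² = 1008.421. With FPC: n = n₀N/(n₀+N-1) = 760.8 → n = 761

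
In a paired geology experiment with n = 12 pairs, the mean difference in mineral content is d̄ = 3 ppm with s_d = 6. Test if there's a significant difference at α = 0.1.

t = d̄/(s_d/√n) = 3/(6/√12) = 1.732. df = 11, critical t = ±1.796. Fail to reject H₀.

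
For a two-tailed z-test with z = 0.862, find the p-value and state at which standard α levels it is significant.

p = 2·P(Z > |0.862|) = 2·(1 - Φ(0.862)) ≈ 0.3887. Not significant at any standard level.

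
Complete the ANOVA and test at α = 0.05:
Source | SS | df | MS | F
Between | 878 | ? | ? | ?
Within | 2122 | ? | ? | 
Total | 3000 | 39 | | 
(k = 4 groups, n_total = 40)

df_between = 3, df_within = 36. MS_between = 292.67, MS_within = 58.94. F = 4.965, F_crit ≈ 2.866. Reject H₀.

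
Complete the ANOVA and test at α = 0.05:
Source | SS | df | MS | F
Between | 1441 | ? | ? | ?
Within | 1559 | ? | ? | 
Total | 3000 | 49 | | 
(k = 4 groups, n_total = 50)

df_between = 3, df_within = 46. MS_between = 480.33, MS_within = 33.89. F = 14.173, F_crit ≈ 2.807. Reject H₀.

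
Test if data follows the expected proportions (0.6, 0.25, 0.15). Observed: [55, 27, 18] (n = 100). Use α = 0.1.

Expected: [60.0, 25.0, 15.0]. χ² = 1.177. df = 2, critical = 4.605. Fail to reject H₀.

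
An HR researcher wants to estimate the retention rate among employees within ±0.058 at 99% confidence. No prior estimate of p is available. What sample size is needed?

Conservative approach: use p = 0.5 (maximizes p(1-p) = 0.25). n = z²(0.25)/E² = 2.576²×0.25/0.058² = 493.1 → n = 494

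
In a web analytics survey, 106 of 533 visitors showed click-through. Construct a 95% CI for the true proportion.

p̂ = 0.199. CI = p̂ ± z*√(p̂(1-p̂)/n) = (0.165, 0.233)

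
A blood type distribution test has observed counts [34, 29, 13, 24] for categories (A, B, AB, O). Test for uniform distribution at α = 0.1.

Expected = 25 each. χ² = Σ(O-E)²/E = 9.68. df = 3, critical value = 6.251. Reject H₀.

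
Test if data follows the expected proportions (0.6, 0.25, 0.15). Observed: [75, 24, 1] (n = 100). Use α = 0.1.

Expected: [60.0, 25.0, 15.0]. χ² = 16.857. df = 2, critical = 4.605. Reject H₀.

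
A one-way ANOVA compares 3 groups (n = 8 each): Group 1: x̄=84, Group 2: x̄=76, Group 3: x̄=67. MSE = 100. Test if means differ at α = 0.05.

Grand mean = 75.67. SS_between = 1157.33, MS_between = 578.67. F = 5.787, F_crit ≈ 3.467. Reject H₀.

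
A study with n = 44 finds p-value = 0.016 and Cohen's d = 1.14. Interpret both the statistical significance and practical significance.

Statistically significant (p = 0.016 < 0.05). Cohen's d = 1.14 indicates a large effect size. Both statistical and practical significance should be considered.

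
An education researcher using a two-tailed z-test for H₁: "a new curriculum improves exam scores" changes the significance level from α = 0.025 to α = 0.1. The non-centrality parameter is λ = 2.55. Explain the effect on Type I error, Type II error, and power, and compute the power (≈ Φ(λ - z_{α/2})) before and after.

Increasing α from 0.025 to 0.1:
• Type I error rate increases (α is the Type I rate by definition).
• Critical value moves from z_{α/2} = 2.241 to 1.645, so power = Φ(λ - z_{α/2}) goes from Φ(2.55 - 2.241) = 0.621 to Φ(2.55 - 1.645) = 0.817.
• Type II error rate β = 1 - power therefore decreases (0.379 → 0.183).
Appropriate when false negatives are costly — here, keeping the old curriculum when the new one would have helped students.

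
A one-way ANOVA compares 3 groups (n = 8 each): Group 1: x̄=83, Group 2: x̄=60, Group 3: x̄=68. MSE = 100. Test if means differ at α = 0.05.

Grand mean = 70.33. SS_between = 2181.33, MS_between = 1090.67. F = 10.907, F_crit ≈ 3.467. Reject H₀.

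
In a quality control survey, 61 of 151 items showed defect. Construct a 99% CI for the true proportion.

p̂ = 0.404. CI = p̂ ± z*√(p̂(1-p̂)/n) = (0.301, 0.507)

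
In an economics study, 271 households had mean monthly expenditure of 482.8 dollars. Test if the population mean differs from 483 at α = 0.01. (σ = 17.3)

z = (x̄ - μ₀)/(σ/√n) = (482.8 - 483)/(17.3/√271) = -0.19. Critical value: ±2.576. Since |-0.19| ≤ 2.576, Fail to reject H₀.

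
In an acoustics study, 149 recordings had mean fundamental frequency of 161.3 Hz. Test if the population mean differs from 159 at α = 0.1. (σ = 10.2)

z = (x̄ - μ₀)/(σ/√n) = (161.3 - 159)/(10.2/√149) = 2.752. Critical value: ±1.645. Since |2.752| > 1.645, Reject H₀.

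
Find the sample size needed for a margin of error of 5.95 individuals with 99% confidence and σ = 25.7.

n = (z*σ/E)² = (2.576×25.7/5.95)² = 123.8 → n = 124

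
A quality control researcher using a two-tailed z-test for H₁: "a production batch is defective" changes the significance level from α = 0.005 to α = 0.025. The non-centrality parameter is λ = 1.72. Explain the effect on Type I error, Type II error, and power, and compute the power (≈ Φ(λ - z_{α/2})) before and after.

Increasing α from 0.005 to 0.025:
• Type I error rate increases (α is the Type I rate by definition).
• Critical value moves from z_{α/2} = 2.807 to 2.241, so power = Φ(λ - z_{α/2}) goes from Φ(1.72 - 2.807) = 0.139 to Φ(1.72 - 2.241) = 0.301.
• Type II error rate β = 1 - power therefore decreases (0.861 → 0.699).
Appropriate when false negatives are costly — here, shipping a defective batch — faulty products reach customers.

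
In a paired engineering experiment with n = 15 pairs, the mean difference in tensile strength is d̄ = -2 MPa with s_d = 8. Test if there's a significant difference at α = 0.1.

t = d̄/(s_d/√n) = -2/(8/√15) = -0.968. df = 14, critical t = ±1.761. Fail to reject H₀.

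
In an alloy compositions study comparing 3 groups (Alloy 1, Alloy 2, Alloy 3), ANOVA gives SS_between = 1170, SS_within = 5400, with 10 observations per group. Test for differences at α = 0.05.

df_between = 2, df_within = 27. F = MS_between/MS_within = 585.0/200.0 = 2.925. F_crit ≈ 3.354. Fail to reject H₀.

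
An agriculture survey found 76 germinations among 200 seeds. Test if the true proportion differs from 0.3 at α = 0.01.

p̂ = 0.38, p₀ = 0.3. z = (p̂ - p₀)/√(p₀(1-p₀)/n) = 2.469. Critical: ±2.576. Fail to reject H₀.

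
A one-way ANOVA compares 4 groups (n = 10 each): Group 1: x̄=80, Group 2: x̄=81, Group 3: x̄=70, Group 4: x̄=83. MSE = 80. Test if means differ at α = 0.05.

Grand mean = 78.5. SS_between = 1010.0, MS_between = 336.67. F = 4.208, F_crit ≈ 2.866. Reject H₀.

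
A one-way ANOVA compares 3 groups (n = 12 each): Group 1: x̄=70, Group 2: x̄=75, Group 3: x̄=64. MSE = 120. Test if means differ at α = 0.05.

Grand mean = 69.67. SS_between = 728.0, MS_between = 364.0. F = 3.033, F_crit ≈ 3.285. Fail to reject H₀.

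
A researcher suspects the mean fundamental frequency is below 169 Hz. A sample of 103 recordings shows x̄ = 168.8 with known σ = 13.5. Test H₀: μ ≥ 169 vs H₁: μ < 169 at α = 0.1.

z = -0.15. Critical value: -1.28. Fail to reject H₀.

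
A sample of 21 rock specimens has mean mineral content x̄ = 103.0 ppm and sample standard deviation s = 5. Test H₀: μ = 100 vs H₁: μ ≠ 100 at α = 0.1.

t = (x̄ - μ₀)/(s/√n) = (103.0 - 100)/(5/√21) = 2.75. df = 20, critical t = ±1.725. Reject H₀.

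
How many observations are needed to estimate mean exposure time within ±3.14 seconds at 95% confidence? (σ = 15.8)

n = (z*σ/E)² = (1.96×15.8/3.14)² = 97.3 → n = 98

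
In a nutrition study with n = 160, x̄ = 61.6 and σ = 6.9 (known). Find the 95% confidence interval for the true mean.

CI = x̄ ± z*(σ/√n) = 61.6 ± 1.96(6.9/√160) = 61.6 ± 1.07 = (60.53, 62.67)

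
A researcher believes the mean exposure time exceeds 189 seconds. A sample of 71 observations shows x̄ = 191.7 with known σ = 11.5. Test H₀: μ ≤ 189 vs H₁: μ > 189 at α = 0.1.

z = 1.978. Critical value: 1.28. Reject H₀.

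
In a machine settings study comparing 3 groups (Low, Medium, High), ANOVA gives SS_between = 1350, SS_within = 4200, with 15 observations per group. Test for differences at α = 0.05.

df_between = 2, df_within = 42. F = MS_between/MS_within = 675.0/100.0 = 6.75. F_crit ≈ 3.22. Reject H₀. At least one mean differs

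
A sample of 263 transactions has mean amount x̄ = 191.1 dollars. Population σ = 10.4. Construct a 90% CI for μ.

CI = x̄ ± z*(σ/√n) = 191.1 ± 1.645(10.4/√263) = 191.1 ± 1.05 = (190.05, 192.15)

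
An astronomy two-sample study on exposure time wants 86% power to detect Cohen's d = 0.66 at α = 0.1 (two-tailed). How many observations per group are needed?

z_{α/2} = 1.645, z_β = Φ⁻¹(0.86) = 1.08. For medium effect (d = 0.66): n per group = 2(z_{α/2} + z_β)²/d² = 2(1.645 + 1.08)²/0.66² = 34.1 → 35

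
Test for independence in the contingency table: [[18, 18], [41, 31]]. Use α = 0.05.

χ² = 0.467. df = 1, critical = 3.841. Fail to reject H₀. No evidence of dependence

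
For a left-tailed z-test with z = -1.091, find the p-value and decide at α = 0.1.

p = P(Z < -1.091) = Φ(-1.091) ≈ 0.1376. Since p ≥ 0.1, fail to reject H₀ (not significant) at α = 0.1.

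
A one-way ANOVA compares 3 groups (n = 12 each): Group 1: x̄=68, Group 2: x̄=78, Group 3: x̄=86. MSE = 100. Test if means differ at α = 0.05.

Grand mean = 77.33. SS_between = 1952.0, MS_between = 976.0. F = 9.76, F_crit ≈ 3.285. Reject H₀.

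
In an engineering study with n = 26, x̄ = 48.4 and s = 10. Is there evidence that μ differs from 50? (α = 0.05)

t = (x̄ - μ₀)/(s/√n) = (48.4 - 50)/(10/√26) = -0.816. df = 25, critical t = ±2.06. Fail to reject H₀.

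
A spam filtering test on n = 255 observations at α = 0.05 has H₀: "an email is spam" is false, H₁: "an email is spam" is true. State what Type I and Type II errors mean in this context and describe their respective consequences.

Type I (false positive): concluding that an email is spam when it is not — a legitimate email is sent to the spam folder and the user misses it. Type II (false negative): failing to conclude that an email is spam when it is — a spam email lands in the inbox. Which is costlier depends on domain priorities and is a judgement call rather than a statistical fact.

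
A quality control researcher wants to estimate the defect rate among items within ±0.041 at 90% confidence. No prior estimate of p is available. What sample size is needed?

Conservative approach: use p = 0.5 (maximizes p(1-p) = 0.25). n = z²(0.25)/E² = 1.645²×0.25/0.041² = 402.4 → n = 403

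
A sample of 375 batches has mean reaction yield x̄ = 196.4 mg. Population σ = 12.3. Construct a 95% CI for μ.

CI = x̄ ± z*(σ/√n) = 196.4 ± 1.96(12.3/√375) = 196.4 ± 1.24 = (195.16, 197.64)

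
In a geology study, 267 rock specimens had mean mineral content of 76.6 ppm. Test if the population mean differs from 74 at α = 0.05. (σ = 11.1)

z = (x̄ - μ₀)/(σ/√n) = (76.6 - 74)/(11.1/√267) = 3.827. Critical value: ±1.96. Since |3.827| > 1.96, Reject H₀.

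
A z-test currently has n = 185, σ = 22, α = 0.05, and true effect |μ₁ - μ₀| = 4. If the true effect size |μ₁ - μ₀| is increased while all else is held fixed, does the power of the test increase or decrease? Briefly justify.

Power increases: a larger true effect increases the non-centrality λ = |μ₁ - μ₀|/(σ/√n).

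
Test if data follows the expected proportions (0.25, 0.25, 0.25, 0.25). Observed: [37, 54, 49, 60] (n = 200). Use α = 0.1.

Expected: [50.0, 50.0, 50.0, 50.0]. χ² = 5.72. df = 3, critical = 6.251. Fail to reject H₀.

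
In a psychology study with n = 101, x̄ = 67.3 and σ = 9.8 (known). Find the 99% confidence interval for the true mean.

CI = x̄ ± z*(σ/√n) = 67.3 ± 2.576(9.8/√101) = 67.3 ± 2.51 = (64.79, 69.81)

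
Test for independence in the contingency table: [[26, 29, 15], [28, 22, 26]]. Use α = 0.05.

χ² = 3.746. df = 2, critical = 5.991. Fail to reject H₀. No evidence of dependence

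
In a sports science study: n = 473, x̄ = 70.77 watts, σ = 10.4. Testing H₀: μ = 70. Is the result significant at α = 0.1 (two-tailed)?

z = (70.77 - 70)/(10.4/√473) = 1.61. Since |z| ≤ 1.645, not significant at α = 0.1.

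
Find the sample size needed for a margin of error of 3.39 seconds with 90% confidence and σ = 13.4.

n = (z*σ/E)² = (1.645×13.4/3.39)² = 42.3 → n = 43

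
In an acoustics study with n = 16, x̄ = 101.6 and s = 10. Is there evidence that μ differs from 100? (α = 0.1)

t = (x̄ - μ₀)/(s/√n) = (101.6 - 100)/(10/√16) = 0.64. df = 15, critical t = ±1.753. Fail to reject H₀.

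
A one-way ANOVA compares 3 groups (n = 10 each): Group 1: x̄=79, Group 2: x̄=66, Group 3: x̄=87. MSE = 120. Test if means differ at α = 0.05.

Grand mean = 77.33. SS_between = 2246.67, MS_between = 1123.33. F = 9.361, F_crit ≈ 3.354. Reject H₀.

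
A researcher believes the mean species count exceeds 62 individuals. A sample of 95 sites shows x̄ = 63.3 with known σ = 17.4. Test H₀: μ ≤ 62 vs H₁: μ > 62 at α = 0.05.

z = 0.728. Critical value: 1.645. Fail to reject H₀.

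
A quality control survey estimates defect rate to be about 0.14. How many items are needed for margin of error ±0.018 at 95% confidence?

n = z²p(1-p)/E² = 1.96²×0.14×0.86/0.018² = 1427.6 → n = 1428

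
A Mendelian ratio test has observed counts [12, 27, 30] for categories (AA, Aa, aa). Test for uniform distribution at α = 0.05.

Expected = 23 each. χ² = Σ(O-E)²/E = 8.087. df = 2, critical value = 5.991. Reject H₀.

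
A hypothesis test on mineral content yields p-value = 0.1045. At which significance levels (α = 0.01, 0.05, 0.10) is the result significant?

p = 0.1045. Not significant at any of the given levels.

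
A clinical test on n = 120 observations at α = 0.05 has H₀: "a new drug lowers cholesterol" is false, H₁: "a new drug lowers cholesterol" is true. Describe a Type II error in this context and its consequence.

Type II error: failing to reject H₀ when it is false — concluding that a new drug lowers cholesterol is not supported when in fact it is. Consequence: shelving an effective drug — patients miss out on a treatment that would have helped.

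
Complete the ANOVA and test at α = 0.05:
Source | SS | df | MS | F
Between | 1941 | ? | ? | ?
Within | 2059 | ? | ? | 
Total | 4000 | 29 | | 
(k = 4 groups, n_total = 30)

df_between = 3, df_within = 26. MS_between = 647.0, MS_within = 79.19. F = 8.17, F_crit ≈ 2.975. Reject H₀.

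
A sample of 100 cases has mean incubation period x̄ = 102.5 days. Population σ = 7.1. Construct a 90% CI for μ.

CI = x̄ ± z*(σ/√n) = 102.5 ± 1.645(7.1/√100) = 102.5 ± 1.17 = (101.33, 103.67)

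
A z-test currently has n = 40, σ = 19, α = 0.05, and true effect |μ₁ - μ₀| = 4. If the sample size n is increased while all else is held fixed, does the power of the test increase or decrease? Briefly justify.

Power increases: a larger n shrinks the standard error σ/√n, moving the sampling distribution under H₁ further from the critical value.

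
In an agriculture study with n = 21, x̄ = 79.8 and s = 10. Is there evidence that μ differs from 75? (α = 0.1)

t = (x̄ - μ₀)/(s/√n) = (79.8 - 75)/(10/√21) = 2.2. df = 20, critical t = ±1.725. Reject H₀.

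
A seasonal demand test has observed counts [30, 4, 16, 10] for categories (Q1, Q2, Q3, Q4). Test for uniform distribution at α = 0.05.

Expected = 15 each. χ² = Σ(O-E)²/E = 24.8. df = 3, critical value = 7.815. Reject H₀.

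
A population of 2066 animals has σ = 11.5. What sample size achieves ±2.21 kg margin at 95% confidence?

Without FPC: n₀ = (1.96×11.5/2.21)² = 104.022. With FPC: n = n₀N/(n₀+N-1) = 99.1 → n = 100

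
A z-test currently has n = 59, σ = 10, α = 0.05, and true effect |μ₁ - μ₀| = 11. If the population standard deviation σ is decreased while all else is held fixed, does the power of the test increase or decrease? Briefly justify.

Power increases: a smaller σ shrinks the standard error σ/√n, moving the sampling distribution under H₁ further from the critical value.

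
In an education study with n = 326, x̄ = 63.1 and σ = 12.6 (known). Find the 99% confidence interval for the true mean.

CI = x̄ ± z*(σ/√n) = 63.1 ± 2.576(12.6/√326) = 63.1 ± 1.8 = (61.3, 64.9)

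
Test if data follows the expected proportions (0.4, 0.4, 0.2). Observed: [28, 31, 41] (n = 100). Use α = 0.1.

Expected: [40.0, 40.0, 20.0]. χ² = 27.675. df = 2, critical = 4.605. Reject H₀.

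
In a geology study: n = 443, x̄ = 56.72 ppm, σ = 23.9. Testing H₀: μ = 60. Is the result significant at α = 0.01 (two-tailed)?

z = (56.72 - 60)/(23.9/√443) = -2.889. Since |z| > 2.576, significant at α = 0.01.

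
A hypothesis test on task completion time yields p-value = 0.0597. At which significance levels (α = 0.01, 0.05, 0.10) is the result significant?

p = 0.0597. Significant at: α = 0.1.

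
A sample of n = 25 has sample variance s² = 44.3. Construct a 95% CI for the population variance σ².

df = 24. χ²_{0.025} = 39.364, χ²_{0.975} = 12.401. CI for σ² = ((n-1)s²/χ²_{α/2}, (n-1)s²/χ²_{1-α/2}) = (24·44.3/39.364, 24·44.3/12.401) = (27.01, 85.74)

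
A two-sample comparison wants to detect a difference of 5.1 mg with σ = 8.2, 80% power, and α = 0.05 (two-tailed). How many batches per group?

n per group = 2(z_α/2 + z_β)²σ²/d² = 2×(1.96 + 0.84)²×8.2²/5.1² = 40.5 → n = 41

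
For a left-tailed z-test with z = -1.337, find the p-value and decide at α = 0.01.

p = P(Z < -1.337) = Φ(-1.337) ≈ 0.0906. Since p ≥ 0.01, fail to reject H₀ (not significant) at α = 0.01.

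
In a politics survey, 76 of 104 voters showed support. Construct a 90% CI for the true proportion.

p̂ = 0.731. CI = p̂ ± z*√(p̂(1-p̂)/n) = (0.659, 0.802)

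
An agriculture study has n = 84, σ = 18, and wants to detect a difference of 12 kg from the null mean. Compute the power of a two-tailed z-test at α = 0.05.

SE = σ/√n = 18/√84 = 1.964. Non-centrality λ = d/SE = 12/1.964 = 6.11. Power ≈ Φ(λ - z_{α/2}) = Φ(6.11 - 1.96) = Φ(4.15) = 1.0.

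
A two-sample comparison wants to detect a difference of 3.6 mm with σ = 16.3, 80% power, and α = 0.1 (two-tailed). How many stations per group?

n per group = 2(z_α/2 + z_β)²σ²/d² = 2×(1.645 + 0.84)²×16.3²/3.6² = 253.2 → n = 254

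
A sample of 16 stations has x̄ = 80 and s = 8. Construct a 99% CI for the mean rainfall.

CI = x̄ ± t*(s/√n) = 80 ± 2.947(8/√16) = (74.11, 85.89)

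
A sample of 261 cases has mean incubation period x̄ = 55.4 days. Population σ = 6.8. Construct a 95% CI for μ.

CI = x̄ ± z*(σ/√n) = 55.4 ± 1.96(6.8/√261) = 55.4 ± 0.82 = (54.58, 56.22)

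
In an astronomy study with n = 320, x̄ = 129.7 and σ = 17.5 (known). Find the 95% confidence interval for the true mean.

CI = x̄ ± z*(σ/√n) = 129.7 ± 1.96(17.5/√320) = 129.7 ± 1.92 = (127.78, 131.62)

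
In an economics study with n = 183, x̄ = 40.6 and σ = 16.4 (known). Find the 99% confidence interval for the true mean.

CI = x̄ ± z*(σ/√n) = 40.6 ± 2.576(16.4/√183) = 40.6 ± 3.12 = (37.48, 43.72)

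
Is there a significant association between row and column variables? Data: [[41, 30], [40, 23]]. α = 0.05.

χ² = 0.461. df = 1, critical = 3.841. Fail to reject H₀. No evidence of dependence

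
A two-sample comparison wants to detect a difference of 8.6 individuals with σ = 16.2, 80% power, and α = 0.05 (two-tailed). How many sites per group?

n per group = 2(z_α/2 + z_β)²σ²/d² = 2×(1.96 + 0.84)²×16.2²/8.6² = 55.6 → n = 56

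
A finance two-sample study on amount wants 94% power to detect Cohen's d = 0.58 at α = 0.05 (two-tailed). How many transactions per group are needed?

z_{α/2} = 1.96, z_β = Φ⁻¹(0.94) = 1.555. For medium effect (d = 0.58): n per group = 2(z_{α/2} + z_β)²/d² = 2(1.96 + 1.555)²/0.58² = 73.5 → 74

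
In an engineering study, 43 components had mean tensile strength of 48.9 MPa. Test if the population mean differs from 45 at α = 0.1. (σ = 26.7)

z = (x̄ - μ₀)/(σ/√n) = (48.9 - 45)/(26.7/√43) = 0.958. Critical value: ±1.645. Since |0.958| ≤ 1.645, Fail to reject H₀.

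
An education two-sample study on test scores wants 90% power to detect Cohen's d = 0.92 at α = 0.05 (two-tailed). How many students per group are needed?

z_{α/2} = 1.96, z_β = Φ⁻¹(0.9) = 1.282. For large effect (d = 0.92): n per group = 2(z_{α/2} + z_β)²/d² = 2(1.96 + 1.282)²/0.92² = 24.8 → 25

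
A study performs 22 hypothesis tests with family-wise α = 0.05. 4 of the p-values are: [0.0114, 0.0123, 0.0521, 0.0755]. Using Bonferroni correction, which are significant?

Bonferroni α = 0.05/22 = 0.00227. None of the given p-values are significant.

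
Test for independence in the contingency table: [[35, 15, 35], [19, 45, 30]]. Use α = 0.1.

χ² = 19.723. df = 2, critical = 4.605. Reject H₀. Variables are dependent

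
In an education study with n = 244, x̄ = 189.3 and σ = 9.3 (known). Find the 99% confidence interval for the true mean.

CI = x̄ ± z*(σ/√n) = 189.3 ± 2.576(9.3/√244) = 189.3 ± 1.53 = (187.77, 190.83)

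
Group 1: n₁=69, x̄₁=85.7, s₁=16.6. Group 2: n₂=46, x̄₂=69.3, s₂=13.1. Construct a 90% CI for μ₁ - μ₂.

Difference = 16.4. SE = √(16.6²/69 + 13.1²/46) = 2.779. CI = (11.83, 20.97)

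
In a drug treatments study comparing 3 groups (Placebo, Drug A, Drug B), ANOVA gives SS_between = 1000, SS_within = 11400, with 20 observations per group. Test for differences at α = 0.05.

df_between = 2, df_within = 57. F = MS_between/MS_within = 500.0/200.0 = 2.5. F_crit ≈ 3.159. Fail to reject H₀.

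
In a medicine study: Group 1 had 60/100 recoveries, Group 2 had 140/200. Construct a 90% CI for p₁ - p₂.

p̂₁ = 0.6, p̂₂ = 0.7. Difference = -0.1. CI = (-0.197, -0.003)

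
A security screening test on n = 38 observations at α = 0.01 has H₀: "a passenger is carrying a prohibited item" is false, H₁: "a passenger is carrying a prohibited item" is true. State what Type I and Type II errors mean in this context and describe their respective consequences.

Type I (false positive): concluding that a passenger is carrying a prohibited item when it is not — detaining an innocent passenger — delay and inconvenience. Type II (false negative): failing to conclude that a passenger is carrying a prohibited item when it is — letting a prohibited item through — security breach. Which is costlier depends on domain priorities and is a judgement call rather than a statistical fact.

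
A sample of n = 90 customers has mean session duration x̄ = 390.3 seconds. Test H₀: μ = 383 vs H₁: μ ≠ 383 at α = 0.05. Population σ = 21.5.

z = (x̄ - μ₀)/(σ/√n) = (390.3 - 383)/(21.5/√90) = 3.221. Critical value: ±1.96. Since |3.221| > 1.96, Reject H₀.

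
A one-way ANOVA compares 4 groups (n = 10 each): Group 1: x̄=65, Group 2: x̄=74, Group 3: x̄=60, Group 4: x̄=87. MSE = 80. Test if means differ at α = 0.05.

Grand mean = 71.5. SS_between = 4210.0, MS_between = 1403.33. F = 17.542, F_crit ≈ 2.866. Reject H₀.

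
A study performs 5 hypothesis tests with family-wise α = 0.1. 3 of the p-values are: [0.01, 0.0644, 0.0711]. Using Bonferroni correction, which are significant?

Bonferroni α = 0.1/5 = 0.02. Significant p-values: [0.01]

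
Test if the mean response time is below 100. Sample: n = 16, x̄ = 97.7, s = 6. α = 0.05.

t = (97.7 - 100)/(6/√16) = -1.533, df = 15. Critical t = -1.753. Fail to reject H₀.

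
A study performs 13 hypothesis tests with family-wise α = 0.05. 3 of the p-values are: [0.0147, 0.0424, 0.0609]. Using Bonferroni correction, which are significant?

Bonferroni α = 0.05/13 = 0.00385. None of the given p-values are significant.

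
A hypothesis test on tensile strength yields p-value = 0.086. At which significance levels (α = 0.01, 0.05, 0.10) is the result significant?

p = 0.086. Significant at: α = 0.1.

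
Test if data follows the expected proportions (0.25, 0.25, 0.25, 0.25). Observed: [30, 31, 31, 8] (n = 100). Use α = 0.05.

Expected: [25.0, 25.0, 25.0, 25.0]. χ² = 15.44. df = 3, critical = 7.815. Reject H₀.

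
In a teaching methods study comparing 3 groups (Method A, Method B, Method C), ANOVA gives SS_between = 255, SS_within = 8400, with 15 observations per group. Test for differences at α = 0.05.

df_between = 2, df_within = 42. F = MS_between/MS_within = 127.5/200.0 = 0.637. F_crit ≈ 3.22. Fail to reject H₀.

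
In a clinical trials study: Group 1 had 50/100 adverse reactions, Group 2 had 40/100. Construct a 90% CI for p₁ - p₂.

p̂₁ = 0.5, p̂₂ = 0.4. Difference = 0.1. CI = (-0.015, 0.215)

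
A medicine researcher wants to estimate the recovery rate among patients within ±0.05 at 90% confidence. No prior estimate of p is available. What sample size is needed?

Conservative approach: use p = 0.5 (maximizes p(1-p) = 0.25). n = z²(0.25)/E² = 1.645²×0.25/0.05² = 270.6 → n = 271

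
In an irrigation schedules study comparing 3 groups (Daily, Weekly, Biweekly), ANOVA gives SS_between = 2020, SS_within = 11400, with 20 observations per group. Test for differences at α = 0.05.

df_between = 2, df_within = 57. F = MS_between/MS_within = 1010.0/200.0 = 5.05. F_crit ≈ 3.159. Reject H₀. At least one mean differs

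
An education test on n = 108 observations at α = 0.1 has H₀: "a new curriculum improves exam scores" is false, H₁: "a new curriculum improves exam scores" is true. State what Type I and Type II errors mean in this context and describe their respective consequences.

Type I (false positive): concluding that a new curriculum improves exam scores when it is not — adopting a curriculum that gives no real benefit — disruption for nothing. Type II (false negative): failing to conclude that a new curriculum improves exam scores when it is — keeping the old curriculum when the new one would have helped students. Which is costlier depends on domain priorities and is a judgement call rather than a statistical fact.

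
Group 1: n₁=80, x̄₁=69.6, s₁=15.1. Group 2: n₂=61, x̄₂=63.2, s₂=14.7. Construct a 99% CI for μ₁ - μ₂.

Difference = 6.4. SE = √(15.1²/80 + 14.7²/61) = 2.528. CI = (-0.11, 12.91)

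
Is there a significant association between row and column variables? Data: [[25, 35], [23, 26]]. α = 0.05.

χ² = 0.304. df = 1, critical = 3.841. Fail to reject H₀. No evidence of dependence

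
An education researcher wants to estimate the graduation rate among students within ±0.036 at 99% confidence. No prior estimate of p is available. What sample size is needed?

Conservative approach: use p = 0.5 (maximizes p(1-p) = 0.25). n = z²(0.25)/E² = 2.576²×0.25/0.036² = 1280.05 → n = 1281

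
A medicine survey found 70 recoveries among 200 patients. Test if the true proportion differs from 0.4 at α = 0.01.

p̂ = 0.35, p₀ = 0.4. z = (p̂ - p₀)/√(p₀(1-p₀)/n) = -1.443. Critical: ±2.576. Fail to reject H₀.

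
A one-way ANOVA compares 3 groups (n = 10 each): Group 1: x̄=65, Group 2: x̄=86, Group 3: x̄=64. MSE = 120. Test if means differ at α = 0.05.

Grand mean = 71.67. SS_between = 3086.67, MS_between = 1543.33. F = 12.861, F_crit ≈ 3.354. Reject H₀.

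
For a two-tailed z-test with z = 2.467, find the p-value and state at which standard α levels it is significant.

p = 2·P(Z > |2.467|) = 2·(1 - Φ(2.467)) ≈ 0.0136. Significant at α = 0.1; Significant at α = 0.05.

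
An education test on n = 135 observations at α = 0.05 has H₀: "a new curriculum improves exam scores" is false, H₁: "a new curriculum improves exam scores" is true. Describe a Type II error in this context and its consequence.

Type II error: failing to reject H₀ when it is false — concluding that a new curriculum improves exam scores is not supported when in fact it is. Consequence: keeping the old curriculum when the new one would have helped students.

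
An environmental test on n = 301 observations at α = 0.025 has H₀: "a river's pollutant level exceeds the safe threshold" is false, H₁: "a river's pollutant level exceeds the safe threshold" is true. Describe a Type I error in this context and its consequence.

Type I error: rejecting H₀ when it is true — concluding that a river's pollutant level exceeds the safe threshold when in fact it is not. Consequence: shutting down a compliant factory unnecessarily.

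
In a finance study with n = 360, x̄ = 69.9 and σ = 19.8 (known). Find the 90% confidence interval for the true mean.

CI = x̄ ± z*(σ/√n) = 69.9 ± 1.645(19.8/√360) = 69.9 ± 1.72 = (68.18, 71.62)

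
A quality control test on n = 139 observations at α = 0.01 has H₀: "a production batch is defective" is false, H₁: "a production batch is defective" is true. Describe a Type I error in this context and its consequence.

Type I error: rejecting H₀ when it is true — concluding that a production batch is defective when in fact it is not. Consequence: scrapping a good batch — wasted material and cost for no reason.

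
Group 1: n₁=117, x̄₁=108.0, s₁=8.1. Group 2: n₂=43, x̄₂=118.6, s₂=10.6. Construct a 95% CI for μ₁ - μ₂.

Difference = -10.6. SE = √(8.1²/117 + 10.6²/43) = 1.782. CI = (-14.09, -7.11)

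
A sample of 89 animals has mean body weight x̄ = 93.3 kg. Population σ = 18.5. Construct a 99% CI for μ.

CI = x̄ ± z*(σ/√n) = 93.3 ± 2.576(18.5/√89) = 93.3 ± 5.05 = (88.25, 98.35)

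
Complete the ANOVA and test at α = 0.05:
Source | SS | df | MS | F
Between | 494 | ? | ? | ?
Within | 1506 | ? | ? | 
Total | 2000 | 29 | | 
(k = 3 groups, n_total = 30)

df_between = 2, df_within = 27. MS_between = 247.0, MS_within = 55.78. F = 4.428, F_crit ≈ 3.354. Reject H₀.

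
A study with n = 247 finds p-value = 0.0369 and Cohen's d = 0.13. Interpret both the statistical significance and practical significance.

Statistically significant (p = 0.0369 < 0.05). Cohen's d = 0.13 indicates a very small effect size. Both statistical and practical significance should be considered.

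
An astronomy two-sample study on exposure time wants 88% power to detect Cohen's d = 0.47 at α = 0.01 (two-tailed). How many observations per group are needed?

z_{α/2} = 2.576, z_β = Φ⁻¹(0.88) = 1.175. For small effect (d = 0.47): n per group = 2(z_{α/2} + z_β)²/d² = 2(2.576 + 1.175)²/0.47² = 127.4 → 128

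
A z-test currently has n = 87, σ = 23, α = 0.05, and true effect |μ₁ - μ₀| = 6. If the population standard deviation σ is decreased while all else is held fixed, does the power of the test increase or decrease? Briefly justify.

Power increases: a smaller σ shrinks the standard error σ/√n, moving the sampling distribution under H₁ further from the critical value.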